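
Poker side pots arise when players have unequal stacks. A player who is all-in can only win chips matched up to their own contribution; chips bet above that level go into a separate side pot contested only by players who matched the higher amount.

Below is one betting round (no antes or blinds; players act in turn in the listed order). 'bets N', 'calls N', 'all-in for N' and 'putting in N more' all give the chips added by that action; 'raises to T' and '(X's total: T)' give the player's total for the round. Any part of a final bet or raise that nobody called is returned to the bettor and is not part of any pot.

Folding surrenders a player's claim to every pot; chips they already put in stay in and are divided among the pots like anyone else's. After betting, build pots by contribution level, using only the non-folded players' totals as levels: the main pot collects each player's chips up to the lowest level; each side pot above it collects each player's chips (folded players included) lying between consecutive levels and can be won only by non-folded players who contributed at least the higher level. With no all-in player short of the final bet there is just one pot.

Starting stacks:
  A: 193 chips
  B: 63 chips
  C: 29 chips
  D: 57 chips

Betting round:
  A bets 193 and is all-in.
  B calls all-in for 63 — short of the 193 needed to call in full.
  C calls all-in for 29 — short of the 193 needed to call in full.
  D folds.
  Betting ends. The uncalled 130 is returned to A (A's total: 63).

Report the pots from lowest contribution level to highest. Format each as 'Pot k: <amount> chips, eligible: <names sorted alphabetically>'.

Contributions (after 130 returned to A): A=63, B=63, C=29
Folded: D
Pot levels (distinct totals of non-folded players): 29, 63
Layer 1-29: 29 each from A, B, C = 29*3 = 87 chips; eligible A, B, C
Layer 30-63: 34 each from A, B = 34*2 = 68 chips; eligible A, B

Pot 1: 87 chips, eligible: A, B, C
Pot 2: 68 chips, eligible: A, B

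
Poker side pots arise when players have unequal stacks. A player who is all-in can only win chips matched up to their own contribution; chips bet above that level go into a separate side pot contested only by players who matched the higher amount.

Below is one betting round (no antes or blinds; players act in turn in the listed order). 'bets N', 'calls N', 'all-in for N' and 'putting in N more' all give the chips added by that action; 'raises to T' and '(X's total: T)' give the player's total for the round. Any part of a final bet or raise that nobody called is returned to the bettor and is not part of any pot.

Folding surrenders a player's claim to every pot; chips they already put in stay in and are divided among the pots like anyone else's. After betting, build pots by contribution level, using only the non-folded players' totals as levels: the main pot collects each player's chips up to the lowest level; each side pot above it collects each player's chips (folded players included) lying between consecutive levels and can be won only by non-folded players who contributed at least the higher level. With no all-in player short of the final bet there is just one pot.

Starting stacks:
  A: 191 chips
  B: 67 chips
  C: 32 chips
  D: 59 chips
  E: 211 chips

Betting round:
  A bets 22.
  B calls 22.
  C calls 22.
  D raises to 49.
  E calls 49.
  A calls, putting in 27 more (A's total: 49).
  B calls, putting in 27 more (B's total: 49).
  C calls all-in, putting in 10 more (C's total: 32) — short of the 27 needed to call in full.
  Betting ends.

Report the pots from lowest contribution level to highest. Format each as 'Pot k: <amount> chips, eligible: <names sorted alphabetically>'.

Pot 1: 160 chips, eligible: A, B, C, D, E
Pot 2: 68 chips, eligible: A, B, D, E

Derivation:
Contributions: A=49, B=49, C=32, D=49, E=49
Pot levels (distinct totals of non-folded players): 32, 49
Layer 1-32: 32 each from A, B, C, D, E = 32*5 = 160 chips; eligible A, B, C, D, E
Layer 33-49: 17 each from A, B, D, E = 17*4 = 68 chips; eligible A, B, D, E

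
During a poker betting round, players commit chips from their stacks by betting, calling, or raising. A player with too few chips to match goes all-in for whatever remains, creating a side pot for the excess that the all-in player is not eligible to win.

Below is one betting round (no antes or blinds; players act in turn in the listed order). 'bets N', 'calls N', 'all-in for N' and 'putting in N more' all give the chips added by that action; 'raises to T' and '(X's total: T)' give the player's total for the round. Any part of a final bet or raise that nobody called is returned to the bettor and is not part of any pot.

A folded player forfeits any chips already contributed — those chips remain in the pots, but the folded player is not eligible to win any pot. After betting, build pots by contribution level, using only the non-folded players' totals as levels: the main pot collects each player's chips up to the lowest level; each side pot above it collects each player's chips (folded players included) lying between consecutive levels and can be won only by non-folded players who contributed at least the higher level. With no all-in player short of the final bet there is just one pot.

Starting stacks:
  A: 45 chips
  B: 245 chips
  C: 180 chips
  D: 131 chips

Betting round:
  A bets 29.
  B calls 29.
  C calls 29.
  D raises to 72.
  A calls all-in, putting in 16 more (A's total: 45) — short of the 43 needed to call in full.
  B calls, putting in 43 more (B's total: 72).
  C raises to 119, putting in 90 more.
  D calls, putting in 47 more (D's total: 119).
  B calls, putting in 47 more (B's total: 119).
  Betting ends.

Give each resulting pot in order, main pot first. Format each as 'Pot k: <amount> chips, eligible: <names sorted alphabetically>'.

Contributions: A=45, B=119, C=119, D=119
Pot levels (distinct totals of non-folded players): 45, 119
Layer 1-45: 45 each from A, B, C, D = 45*4 = 180 chips; eligible A, B, C, D
Layer 46-119: 74 each from B, C, D = 74*3 = 222 chips; eligible B, C, D

Pot 1: 180 chips, eligible: A, B, C, D
Pot 2: 222 chips, eligible: B, C, D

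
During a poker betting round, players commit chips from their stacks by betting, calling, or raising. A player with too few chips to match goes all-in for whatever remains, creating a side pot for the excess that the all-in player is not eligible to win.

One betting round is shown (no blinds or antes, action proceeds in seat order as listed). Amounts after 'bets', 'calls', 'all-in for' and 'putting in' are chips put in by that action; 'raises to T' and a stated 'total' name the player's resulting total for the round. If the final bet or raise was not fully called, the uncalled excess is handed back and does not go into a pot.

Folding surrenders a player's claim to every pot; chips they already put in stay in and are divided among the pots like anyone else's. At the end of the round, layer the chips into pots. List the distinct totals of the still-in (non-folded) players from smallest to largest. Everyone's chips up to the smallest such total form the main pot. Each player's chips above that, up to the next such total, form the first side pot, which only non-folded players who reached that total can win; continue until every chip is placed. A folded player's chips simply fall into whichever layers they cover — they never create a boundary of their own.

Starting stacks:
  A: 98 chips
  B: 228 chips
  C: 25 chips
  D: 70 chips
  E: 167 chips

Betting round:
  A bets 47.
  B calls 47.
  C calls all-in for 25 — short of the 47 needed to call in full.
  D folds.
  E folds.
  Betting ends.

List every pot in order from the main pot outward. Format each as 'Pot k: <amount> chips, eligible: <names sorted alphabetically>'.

Contributions: A=47, B=47, C=25
Folded: D, E
Pot levels (distinct totals of non-folded players): 25, 47
Layer 1-25: 25 each from A, B, C = 25*3 = 75 chips; eligible A, B, C
Layer 26-47: 22 each from A, B = 22*2 = 44 chips; eligible A, B

Pot 1: 75 chips, eligible: A, B, C
Pot 2: 44 chips, eligible: A, B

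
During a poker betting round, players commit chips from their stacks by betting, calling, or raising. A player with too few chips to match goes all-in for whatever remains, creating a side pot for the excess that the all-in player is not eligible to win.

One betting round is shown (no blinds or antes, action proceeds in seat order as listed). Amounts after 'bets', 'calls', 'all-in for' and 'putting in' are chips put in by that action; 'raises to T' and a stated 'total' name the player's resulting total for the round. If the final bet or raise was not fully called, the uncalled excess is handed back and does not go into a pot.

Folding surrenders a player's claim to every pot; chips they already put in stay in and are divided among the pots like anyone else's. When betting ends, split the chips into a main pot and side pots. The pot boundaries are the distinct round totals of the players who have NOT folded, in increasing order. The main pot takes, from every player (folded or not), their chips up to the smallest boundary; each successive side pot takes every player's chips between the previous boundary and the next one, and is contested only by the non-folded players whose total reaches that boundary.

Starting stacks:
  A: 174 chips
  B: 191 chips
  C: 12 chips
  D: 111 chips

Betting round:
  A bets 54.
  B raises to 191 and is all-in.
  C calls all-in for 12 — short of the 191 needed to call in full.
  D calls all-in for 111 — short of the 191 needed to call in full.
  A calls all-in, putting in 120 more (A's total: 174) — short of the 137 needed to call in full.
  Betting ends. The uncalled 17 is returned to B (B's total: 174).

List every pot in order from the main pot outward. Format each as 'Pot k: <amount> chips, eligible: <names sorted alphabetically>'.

Contributions (after 17 returned to B): A=174, B=174, C=12, D=111
Pot levels (distinct totals of non-folded players): 12, 111, 174
Layer 1-12: 12 each from A, B, C, D = 12*4 = 48 chips; eligible A, B, C, D
Layer 13-111: 99 each from A, B, D = 99*3 = 297 chips; eligible A, B, D
Layer 112-174: 63 each from A, B = 63*2 = 126 chips; eligible A, B

Pot 1: 48 chips, eligible: A, B, C, D
Pot 2: 297 chips, eligible: A, B, D
Pot 3: 126 chips, eligible: A, B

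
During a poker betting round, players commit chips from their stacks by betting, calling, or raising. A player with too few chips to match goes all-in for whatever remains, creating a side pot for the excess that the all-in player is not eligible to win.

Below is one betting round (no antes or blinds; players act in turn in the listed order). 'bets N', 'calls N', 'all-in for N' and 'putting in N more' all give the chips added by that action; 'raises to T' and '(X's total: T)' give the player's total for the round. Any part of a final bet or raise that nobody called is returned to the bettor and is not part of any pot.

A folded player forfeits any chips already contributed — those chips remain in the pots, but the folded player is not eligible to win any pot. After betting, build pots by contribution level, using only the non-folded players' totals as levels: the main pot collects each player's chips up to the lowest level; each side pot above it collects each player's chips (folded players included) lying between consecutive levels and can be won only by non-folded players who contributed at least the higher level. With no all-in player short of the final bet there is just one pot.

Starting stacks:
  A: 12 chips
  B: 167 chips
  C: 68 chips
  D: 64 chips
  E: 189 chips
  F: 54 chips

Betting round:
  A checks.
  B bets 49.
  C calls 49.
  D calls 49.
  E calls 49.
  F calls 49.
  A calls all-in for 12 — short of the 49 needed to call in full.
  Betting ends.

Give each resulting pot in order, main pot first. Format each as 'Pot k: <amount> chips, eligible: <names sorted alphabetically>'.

Contributions: A=12, B=49, C=49, D=49, E=49, F=49
Pot levels (distinct totals of non-folded players): 12, 49
Layer 1-12: 12 each from A, B, C, D, E, F = 12*6 = 72 chips; eligible A, B, C, D, E, F
Layer 13-49: 37 each from B, C, D, E, F = 37*5 = 185 chips; eligible B, C, D, E, F

Pot 1: 72 chips, eligible: A, B, C, D, E, F
Pot 2: 185 chips, eligible: B, C, D, E, F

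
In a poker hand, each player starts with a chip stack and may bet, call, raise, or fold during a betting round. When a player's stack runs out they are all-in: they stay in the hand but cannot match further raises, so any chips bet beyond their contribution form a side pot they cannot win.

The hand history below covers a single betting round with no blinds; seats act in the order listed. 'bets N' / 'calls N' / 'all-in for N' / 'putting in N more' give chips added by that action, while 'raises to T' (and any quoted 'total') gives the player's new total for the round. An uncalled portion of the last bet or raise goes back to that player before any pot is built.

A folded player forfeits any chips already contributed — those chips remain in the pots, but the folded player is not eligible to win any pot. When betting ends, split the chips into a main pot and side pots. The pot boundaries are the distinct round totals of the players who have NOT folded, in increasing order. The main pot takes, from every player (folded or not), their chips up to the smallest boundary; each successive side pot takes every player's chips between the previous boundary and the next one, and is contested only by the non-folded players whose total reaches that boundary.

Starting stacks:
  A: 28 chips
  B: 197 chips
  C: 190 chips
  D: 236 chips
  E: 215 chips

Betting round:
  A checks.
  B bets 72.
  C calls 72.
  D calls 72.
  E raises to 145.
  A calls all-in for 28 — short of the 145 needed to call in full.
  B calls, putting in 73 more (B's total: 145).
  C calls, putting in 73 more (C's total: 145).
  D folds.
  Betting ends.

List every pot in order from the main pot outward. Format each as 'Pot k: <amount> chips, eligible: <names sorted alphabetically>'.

Contributions: A=28, B=145, C=145, D=72, E=145
Folded: D
Pot levels (distinct totals of non-folded players): 28, 145
Layer 1-28: 28 each from A, B, C, D, E = 28*5 = 140 chips; eligible A, B, C, E
Layer 29-145: B 117 + C 117 + D 44 + E 117 = 395 chips; eligible B, C, E

Pot 1: 140 chips, eligible: A, B, C, E
Pot 2: 395 chips, eligible: B, C, E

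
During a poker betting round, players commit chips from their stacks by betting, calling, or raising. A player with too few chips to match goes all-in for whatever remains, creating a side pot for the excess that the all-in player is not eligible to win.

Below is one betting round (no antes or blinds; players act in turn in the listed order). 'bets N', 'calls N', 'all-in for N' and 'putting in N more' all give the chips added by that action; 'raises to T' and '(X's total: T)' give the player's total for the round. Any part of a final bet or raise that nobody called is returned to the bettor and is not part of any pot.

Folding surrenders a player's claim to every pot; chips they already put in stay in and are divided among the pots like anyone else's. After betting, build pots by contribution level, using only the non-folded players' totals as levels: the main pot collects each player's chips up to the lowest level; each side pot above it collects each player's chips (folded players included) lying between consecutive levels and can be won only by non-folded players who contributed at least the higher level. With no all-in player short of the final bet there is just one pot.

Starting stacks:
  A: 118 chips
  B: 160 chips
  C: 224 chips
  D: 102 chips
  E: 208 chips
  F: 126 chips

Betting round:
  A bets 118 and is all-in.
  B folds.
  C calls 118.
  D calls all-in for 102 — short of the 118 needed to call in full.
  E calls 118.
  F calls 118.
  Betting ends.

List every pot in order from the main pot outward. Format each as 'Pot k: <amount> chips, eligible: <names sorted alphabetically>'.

Pot 1: 510 chips, eligible: A, C, D, E, F
Pot 2: 64 chips, eligible: A, C, E, F

Derivation:
Contributions: A=118, C=118, D=102, E=118, F=118
Folded: B
Pot levels (distinct totals of non-folded players): 102, 118
Layer 1-102: 102 each from A, C, D, E, F = 102*5 = 510 chips; eligible A, C, D, E, F
Layer 103-118: 16 each from A, C, E, F = 16*4 = 64 chips; eligible A, C, E, F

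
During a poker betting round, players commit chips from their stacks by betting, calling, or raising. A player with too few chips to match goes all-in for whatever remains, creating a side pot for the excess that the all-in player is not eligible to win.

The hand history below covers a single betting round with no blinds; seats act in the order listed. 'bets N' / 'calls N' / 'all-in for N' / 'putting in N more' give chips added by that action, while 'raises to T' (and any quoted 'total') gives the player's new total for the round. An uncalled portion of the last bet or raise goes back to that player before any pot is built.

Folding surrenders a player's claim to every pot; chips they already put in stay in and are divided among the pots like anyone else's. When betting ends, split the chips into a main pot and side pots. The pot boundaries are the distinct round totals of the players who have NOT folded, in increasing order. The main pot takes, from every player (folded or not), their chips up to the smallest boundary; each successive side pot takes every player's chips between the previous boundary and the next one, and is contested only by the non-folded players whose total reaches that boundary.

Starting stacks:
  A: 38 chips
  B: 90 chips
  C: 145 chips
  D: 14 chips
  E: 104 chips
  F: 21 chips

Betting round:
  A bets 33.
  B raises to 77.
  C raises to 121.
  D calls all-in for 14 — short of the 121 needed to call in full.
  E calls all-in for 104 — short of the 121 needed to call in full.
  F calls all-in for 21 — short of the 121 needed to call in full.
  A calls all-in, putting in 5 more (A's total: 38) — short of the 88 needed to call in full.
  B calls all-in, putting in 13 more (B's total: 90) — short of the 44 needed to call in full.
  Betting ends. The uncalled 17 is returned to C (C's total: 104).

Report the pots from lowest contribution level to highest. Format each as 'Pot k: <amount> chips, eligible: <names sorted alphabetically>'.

Pot 1: 84 chips, eligible: A, B, C, D, E, F
Pot 2: 35 chips, eligible: A, B, C, E, F
Pot 3: 68 chips, eligible: A, B, C, E
Pot 4: 156 chips, eligible: B, C, E
Pot 5: 28 chips, eligible: C, E

Derivation:
Contributions (after 17 returned to C): A=38, B=90, C=104, D=14, E=104, F=21
Pot levels (distinct totals of non-folded players): 14, 21, 38, 90, 104
Layer 1-14: 14 each from A, B, C, D, E, F = 14*6 = 84 chips; eligible A, B, C, D, E, F
Layer 15-21: 7 each from A, B, C, E, F = 7*5 = 35 chips; eligible A, B, C, E, F
Layer 22-38: 17 each from A, B, C, E = 17*4 = 68 chips; eligible A, B, C, E
Layer 39-90: 52 each from B, C, E = 52*3 = 156 chips; eligible B, C, E
Layer 91-104: 14 each from C, E = 14*2 = 28 chips; eligible C, E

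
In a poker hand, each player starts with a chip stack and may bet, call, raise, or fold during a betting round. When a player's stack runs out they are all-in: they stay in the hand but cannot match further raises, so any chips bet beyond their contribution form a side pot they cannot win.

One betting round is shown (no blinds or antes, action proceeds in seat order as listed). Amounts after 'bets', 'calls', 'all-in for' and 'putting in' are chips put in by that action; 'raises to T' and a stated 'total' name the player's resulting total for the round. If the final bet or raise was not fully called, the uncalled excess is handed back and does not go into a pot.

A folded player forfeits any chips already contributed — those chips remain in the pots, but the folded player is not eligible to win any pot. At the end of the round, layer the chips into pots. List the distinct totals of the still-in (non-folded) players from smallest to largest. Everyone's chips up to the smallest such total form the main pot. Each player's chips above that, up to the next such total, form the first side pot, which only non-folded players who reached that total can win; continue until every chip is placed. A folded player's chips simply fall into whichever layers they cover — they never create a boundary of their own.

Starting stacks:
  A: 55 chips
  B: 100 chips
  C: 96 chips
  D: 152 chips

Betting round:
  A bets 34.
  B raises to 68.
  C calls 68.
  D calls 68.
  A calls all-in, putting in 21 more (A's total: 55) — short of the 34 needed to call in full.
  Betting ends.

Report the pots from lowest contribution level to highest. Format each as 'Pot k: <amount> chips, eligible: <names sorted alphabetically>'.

Pot 1: 220 chips, eligible: A, B, C, D
Pot 2: 39 chips, eligible: B, C, D

Derivation:
Contributions: A=55, B=68, C=68, D=68
Pot levels (distinct totals of non-folded players): 55, 68
Layer 1-55: 55 each from A, B, C, D = 55*4 = 220 chips; eligible A, B, C, D
Layer 56-68: 13 each from B, C, D = 13*3 = 39 chips; eligible B, C, D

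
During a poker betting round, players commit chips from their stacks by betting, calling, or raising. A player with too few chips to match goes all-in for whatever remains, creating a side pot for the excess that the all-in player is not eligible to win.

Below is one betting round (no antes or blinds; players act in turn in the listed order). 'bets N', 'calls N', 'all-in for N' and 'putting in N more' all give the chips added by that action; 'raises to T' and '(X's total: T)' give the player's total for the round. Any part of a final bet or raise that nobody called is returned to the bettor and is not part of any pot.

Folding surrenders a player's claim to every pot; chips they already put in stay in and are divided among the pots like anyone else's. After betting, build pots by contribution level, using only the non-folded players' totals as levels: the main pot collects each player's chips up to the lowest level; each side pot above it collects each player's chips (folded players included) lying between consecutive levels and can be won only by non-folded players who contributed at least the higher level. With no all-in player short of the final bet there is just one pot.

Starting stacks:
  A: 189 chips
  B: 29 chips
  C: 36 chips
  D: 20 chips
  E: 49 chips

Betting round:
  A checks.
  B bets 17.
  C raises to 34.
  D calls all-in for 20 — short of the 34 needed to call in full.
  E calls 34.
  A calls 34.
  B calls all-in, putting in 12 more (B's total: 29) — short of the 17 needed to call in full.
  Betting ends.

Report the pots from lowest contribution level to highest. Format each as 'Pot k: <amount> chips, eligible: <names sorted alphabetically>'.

Contributions: A=34, B=29, C=34, D=20, E=34
Pot levels (distinct totals of non-folded players): 20, 29, 34
Layer 1-20: 20 each from A, B, C, D, E = 20*5 = 100 chips; eligible A, B, C, D, E
Layer 21-29: 9 each from A, B, C, E = 9*4 = 36 chips; eligible A, B, C, E
Layer 30-34: 5 each from A, C, E = 5*3 = 15 chips; eligible A, C, E

Pot 1: 100 chips, eligible: A, B, C, D, E
Pot 2: 36 chips, eligible: A, B, C, E
Pot 3: 15 chips, eligible: A, C, E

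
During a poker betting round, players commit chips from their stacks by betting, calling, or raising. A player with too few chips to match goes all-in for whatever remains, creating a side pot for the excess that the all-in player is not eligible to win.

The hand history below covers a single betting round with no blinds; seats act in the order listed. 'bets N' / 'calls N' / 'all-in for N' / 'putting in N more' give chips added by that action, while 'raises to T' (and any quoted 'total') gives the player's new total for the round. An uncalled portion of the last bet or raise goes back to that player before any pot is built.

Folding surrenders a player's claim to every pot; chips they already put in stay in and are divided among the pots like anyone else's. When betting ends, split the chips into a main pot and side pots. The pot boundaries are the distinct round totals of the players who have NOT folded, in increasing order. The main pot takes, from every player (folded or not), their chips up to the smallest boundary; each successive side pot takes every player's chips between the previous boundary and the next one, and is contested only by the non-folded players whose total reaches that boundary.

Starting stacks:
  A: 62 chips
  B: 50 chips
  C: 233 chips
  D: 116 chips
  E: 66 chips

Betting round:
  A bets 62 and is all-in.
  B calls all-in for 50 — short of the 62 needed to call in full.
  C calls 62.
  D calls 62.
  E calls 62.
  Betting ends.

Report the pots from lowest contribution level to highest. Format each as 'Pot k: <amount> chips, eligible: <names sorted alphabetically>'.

Contributions: A=62, B=50, C=62, D=62, E=62
Pot levels (distinct totals of non-folded players): 50, 62
Layer 1-50: 50 each from A, B, C, D, E = 50*5 = 250 chips; eligible A, B, C, D, E
Layer 51-62: 12 each from A, C, D, E = 12*4 = 48 chips; eligible A, C, D, E

Pot 1: 250 chips, eligible: A, B, C, D, E
Pot 2: 48 chips, eligible: A, C, D, E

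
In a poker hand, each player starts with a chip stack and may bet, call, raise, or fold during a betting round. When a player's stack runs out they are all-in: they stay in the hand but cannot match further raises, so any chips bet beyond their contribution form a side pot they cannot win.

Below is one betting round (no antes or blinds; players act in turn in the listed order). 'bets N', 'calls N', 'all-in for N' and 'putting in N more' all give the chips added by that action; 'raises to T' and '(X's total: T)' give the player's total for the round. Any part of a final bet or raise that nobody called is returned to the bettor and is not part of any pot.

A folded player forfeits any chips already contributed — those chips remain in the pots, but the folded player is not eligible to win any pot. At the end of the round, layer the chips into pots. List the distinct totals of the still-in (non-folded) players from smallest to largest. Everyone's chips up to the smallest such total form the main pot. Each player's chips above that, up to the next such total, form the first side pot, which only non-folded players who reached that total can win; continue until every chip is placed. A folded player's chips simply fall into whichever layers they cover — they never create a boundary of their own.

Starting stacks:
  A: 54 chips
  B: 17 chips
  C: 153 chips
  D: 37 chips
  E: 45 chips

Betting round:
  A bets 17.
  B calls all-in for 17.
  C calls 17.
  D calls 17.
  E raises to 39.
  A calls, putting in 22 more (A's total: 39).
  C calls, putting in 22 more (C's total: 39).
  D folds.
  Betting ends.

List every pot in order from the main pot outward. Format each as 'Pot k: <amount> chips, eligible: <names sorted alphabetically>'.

Contributions: A=39, B=17, C=39, D=17, E=39
Folded: D
Pot levels (distinct totals of non-folded players): 17, 39
Layer 1-17: 17 each from A, B, C, D, E = 17*5 = 85 chips; eligible A, B, C, E
Layer 18-39: 22 each from A, C, E = 22*3 = 66 chips; eligible A, C, E

Pot 1: 85 chips, eligible: A, B, C, E
Pot 2: 66 chips, eligible: A, C, E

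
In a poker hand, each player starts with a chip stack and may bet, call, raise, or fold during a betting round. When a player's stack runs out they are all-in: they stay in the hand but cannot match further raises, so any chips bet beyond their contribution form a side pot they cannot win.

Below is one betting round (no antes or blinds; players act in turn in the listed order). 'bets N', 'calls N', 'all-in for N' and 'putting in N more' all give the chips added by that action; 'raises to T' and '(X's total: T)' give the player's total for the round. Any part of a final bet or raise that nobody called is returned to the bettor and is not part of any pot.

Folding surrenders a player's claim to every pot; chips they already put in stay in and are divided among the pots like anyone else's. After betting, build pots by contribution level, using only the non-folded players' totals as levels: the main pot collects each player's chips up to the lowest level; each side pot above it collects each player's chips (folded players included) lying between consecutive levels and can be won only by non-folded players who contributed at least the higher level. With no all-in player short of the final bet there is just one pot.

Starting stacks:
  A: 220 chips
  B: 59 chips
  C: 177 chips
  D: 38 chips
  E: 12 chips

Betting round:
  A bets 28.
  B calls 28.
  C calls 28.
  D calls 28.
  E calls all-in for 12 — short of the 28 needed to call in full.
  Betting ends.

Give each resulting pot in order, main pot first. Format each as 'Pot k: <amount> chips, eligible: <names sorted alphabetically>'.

Contributions: A=28, B=28, C=28, D=28, E=12
Pot levels (distinct totals of non-folded players): 12, 28
Layer 1-12: 12 each from A, B, C, D, E = 12*5 = 60 chips; eligible A, B, C, D, E
Layer 13-28: 16 each from A, B, C, D = 16*4 = 64 chips; eligible A, B, C, D

Pot 1: 60 chips, eligible: A, B, C, D, E
Pot 2: 64 chips, eligible: A, B, C, D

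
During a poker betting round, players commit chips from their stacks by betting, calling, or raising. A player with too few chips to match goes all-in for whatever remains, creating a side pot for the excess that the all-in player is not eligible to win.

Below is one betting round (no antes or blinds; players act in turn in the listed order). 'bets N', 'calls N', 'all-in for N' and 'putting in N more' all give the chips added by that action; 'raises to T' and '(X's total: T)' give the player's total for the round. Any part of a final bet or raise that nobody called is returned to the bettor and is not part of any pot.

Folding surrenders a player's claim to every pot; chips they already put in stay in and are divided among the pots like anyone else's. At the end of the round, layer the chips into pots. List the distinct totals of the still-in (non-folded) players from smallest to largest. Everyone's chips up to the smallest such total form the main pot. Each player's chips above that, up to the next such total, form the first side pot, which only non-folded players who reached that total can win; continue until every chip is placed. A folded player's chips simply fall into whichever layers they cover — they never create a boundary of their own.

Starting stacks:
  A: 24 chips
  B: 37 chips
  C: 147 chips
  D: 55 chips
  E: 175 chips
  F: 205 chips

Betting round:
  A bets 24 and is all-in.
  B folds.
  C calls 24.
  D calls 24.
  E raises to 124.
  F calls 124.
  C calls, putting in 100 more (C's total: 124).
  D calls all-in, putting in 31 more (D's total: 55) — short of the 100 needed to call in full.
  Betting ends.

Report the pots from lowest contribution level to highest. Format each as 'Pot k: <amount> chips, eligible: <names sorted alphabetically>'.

Contributions: A=24, C=124, D=55, E=124, F=124
Folded: B
Pot levels (distinct totals of non-folded players): 24, 55, 124
Layer 1-24: 24 each from A, C, D, E, F = 24*5 = 120 chips; eligible A, C, D, E, F
Layer 25-55: 31 each from C, D, E, F = 31*4 = 124 chips; eligible C, D, E, F
Layer 56-124: 69 each from C, E, F = 69*3 = 207 chips; eligible C, E, F

Pot 1: 120 chips, eligible: A, C, D, E, F
Pot 2: 124 chips, eligible: C, D, E, F
Pot 3: 207 chips, eligible: C, E, F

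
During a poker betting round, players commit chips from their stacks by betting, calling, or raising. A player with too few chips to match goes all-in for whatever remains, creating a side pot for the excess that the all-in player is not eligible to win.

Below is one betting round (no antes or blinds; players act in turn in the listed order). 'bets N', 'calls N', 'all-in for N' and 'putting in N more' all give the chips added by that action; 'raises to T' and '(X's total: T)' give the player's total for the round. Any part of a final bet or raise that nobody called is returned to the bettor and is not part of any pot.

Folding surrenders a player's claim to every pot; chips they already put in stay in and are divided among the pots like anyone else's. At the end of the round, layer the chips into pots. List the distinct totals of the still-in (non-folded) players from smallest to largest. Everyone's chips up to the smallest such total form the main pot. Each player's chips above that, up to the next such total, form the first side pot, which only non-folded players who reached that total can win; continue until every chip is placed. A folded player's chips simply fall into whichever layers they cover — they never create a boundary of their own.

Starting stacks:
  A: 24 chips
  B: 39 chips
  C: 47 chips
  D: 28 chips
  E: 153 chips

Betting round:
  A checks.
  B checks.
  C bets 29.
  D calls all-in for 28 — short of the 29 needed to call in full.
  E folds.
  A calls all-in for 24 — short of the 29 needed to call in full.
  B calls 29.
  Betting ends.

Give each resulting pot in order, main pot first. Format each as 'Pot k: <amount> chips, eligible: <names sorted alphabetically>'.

Pot 1: 96 chips, eligible: A, B, C, D
Pot 2: 12 chips, eligible: B, C, D
Pot 3: 2 chips, eligible: B, C

Derivation:
Contributions: A=24, B=29, C=29, D=28
Folded: E
Pot levels (distinct totals of non-folded players): 24, 28, 29
Layer 1-24: 24 each from A, B, C, D = 24*4 = 96 chips; eligible A, B, C, D
Layer 25-28: 4 each from B, C, D = 4*3 = 12 chips; eligible B, C, D
Layer 29-29: 1 each from B, C = 1*2 = 2 chips; eligible B, C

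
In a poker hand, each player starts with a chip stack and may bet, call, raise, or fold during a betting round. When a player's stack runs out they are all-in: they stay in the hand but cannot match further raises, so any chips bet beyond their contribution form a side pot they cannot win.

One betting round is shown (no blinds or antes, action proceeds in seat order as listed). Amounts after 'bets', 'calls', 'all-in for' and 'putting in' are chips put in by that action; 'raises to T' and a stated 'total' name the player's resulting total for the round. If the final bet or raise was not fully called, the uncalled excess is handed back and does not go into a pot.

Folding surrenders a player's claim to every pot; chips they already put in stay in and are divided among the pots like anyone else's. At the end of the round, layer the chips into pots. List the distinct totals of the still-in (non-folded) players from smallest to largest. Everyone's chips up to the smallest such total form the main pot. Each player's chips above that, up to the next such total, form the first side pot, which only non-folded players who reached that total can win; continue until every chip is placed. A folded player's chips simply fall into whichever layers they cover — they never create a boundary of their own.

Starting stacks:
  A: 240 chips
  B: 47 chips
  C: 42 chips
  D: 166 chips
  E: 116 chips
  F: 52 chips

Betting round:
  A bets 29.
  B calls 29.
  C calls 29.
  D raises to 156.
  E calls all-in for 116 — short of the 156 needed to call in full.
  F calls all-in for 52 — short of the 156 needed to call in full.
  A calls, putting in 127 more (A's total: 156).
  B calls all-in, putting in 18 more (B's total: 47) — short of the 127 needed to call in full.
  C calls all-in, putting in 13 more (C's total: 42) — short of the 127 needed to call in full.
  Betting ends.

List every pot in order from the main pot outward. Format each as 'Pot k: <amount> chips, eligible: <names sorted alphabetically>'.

Pot 1: 252 chips, eligible: A, B, C, D, E, F
Pot 2: 25 chips, eligible: A, B, D, E, F
Pot 3: 20 chips, eligible: A, D, E, F
Pot 4: 192 chips, eligible: A, D, E
Pot 5: 80 chips, eligible: A, D

Derivation:
Contributions: A=156, B=47, C=42, D=156, E=116, F=52
Pot levels (distinct totals of non-folded players): 42, 47, 52, 116, 156
Layer 1-42: 42 each from A, B, C, D, E, F = 42*6 = 252 chips; eligible A, B, C, D, E, F
Layer 43-47: 5 each from A, B, D, E, F = 5*5 = 25 chips; eligible A, B, D, E, F
Layer 48-52: 5 each from A, D, E, F = 5*4 = 20 chips; eligible A, D, E, F
Layer 53-116: 64 each from A, D, E = 64*3 = 192 chips; eligible A, D, E
Layer 117-156: 40 each from A, D = 40*2 = 80 chips; eligible A, D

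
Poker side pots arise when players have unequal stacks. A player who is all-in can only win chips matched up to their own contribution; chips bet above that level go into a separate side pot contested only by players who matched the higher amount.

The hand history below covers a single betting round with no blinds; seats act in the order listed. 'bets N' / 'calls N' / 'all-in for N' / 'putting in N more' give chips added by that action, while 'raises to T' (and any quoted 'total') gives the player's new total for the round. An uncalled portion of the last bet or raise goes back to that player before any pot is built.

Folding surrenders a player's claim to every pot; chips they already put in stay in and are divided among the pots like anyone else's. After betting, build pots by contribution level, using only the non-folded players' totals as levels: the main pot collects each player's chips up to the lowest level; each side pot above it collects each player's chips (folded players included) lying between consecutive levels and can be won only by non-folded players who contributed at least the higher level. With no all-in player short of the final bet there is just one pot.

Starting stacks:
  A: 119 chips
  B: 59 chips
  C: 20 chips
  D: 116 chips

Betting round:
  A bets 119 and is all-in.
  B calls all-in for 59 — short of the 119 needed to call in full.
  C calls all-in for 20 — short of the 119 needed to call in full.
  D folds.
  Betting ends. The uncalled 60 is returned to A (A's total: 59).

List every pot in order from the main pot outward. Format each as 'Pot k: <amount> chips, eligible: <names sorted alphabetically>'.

Pot 1: 60 chips, eligible: A, B, C
Pot 2: 78 chips, eligible: A, B

Derivation:
Contributions (after 60 returned to A): A=59, B=59, C=20
Folded: D
Pot levels (distinct totals of non-folded players): 20, 59
Layer 1-20: 20 each from A, B, C = 20*3 = 60 chips; eligible A, B, C
Layer 21-59: 39 each from A, B = 39*2 = 78 chips; eligible A, B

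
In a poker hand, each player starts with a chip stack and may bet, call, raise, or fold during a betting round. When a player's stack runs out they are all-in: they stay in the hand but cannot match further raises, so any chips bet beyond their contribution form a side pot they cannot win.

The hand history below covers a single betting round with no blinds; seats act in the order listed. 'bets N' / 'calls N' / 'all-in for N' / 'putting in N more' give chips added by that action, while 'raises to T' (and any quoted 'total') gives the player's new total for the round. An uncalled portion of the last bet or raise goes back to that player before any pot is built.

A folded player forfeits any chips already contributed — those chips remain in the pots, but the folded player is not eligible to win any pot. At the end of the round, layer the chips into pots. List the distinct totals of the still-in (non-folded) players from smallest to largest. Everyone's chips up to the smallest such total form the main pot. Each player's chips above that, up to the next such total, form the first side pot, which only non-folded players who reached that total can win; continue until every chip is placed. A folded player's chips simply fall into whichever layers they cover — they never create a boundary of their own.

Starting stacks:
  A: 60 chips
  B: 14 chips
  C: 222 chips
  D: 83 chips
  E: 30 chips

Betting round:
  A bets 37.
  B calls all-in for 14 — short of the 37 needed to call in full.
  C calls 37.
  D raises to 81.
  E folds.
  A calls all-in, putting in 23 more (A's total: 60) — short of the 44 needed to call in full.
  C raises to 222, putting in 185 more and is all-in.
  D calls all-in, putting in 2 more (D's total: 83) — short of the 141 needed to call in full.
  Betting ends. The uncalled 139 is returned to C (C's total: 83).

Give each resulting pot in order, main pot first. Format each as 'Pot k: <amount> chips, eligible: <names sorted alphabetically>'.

Contributions (after 139 returned to C): A=60, B=14, C=83, D=83
Folded: E
Pot levels (distinct totals of non-folded players): 14, 60, 83
Layer 1-14: 14 each from A, B, C, D = 14*4 = 56 chips; eligible A, B, C, D
Layer 15-60: 46 each from A, C, D = 46*3 = 138 chips; eligible A, C, D
Layer 61-83: 23 each from C, D = 23*2 = 46 chips; eligible C, D

Pot 1: 56 chips, eligible: A, B, C, D
Pot 2: 138 chips, eligible: A, C, D
Pot 3: 46 chips, eligible: C, D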